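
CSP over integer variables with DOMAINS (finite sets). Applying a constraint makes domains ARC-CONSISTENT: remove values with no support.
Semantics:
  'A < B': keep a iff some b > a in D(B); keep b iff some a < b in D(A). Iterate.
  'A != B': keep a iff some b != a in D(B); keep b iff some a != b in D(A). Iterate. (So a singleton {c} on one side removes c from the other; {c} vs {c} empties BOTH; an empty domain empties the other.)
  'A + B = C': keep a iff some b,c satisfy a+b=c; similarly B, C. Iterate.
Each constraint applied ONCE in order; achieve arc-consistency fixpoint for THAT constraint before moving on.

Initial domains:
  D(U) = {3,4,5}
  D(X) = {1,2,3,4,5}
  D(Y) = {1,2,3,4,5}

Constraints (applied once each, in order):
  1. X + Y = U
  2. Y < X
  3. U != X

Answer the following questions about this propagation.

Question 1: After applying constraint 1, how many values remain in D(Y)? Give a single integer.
Answer: 4

Derivation:
Constraint 1 (X + Y = U) on D(X)={1,2,3,4,5} D(Y)={1,2,3,4,5} D(U)={3,4,5}: X {1,2,3,4,5}->{1,2,3,4}; Y {1,2,3,4,5}->{1,2,3,4}
So after constraint 1: D(Y)={1,2,3,4}, size = 4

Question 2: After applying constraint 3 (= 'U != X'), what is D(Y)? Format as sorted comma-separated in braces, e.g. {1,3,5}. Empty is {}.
Answer: {1,2,3}

Derivation:
Constraint 1 (X + Y = U) on D(X)={1,2,3,4,5} D(Y)={1,2,3,4,5} D(U)={3,4,5}: X {1,2,3,4,5}->{1,2,3,4}; Y {1,2,3,4,5}->{1,2,3,4}
Constraint 2 (Y < X) on D(Y)={1,2,3,4} D(X)={1,2,3,4}: Y {1,2,3,4}->{1,2,3}; X {1,2,3,4}->{2,3,4}
Constraint 3 (U != X) on D(U)={3,4,5} D(X)={2,3,4}: no change
So after constraint 3: D(Y) = {1,2,3}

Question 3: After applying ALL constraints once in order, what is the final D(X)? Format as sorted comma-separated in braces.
Constraint 1 (X + Y = U) on D(X)={1,2,3,4,5} D(Y)={1,2,3,4,5} D(U)={3,4,5}: X {1,2,3,4,5}->{1,2,3,4}; Y {1,2,3,4,5}->{1,2,3,4}
Constraint 2 (Y < X) on D(Y)={1,2,3,4} D(X)={1,2,3,4}: Y {1,2,3,4}->{1,2,3}; X {1,2,3,4}->{2,3,4}
Constraint 3 (U != X) on D(U)={3,4,5} D(X)={2,3,4}: no change
So after all 3 constraints: D(X) = {2,3,4}

Answer: {2,3,4}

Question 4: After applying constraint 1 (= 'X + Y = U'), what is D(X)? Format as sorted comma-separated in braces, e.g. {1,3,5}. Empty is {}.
Constraint 1 (X + Y = U) on D(X)={1,2,3,4,5} D(Y)={1,2,3,4,5} D(U)={3,4,5}: X {1,2,3,4,5}->{1,2,3,4}; Y {1,2,3,4,5}->{1,2,3,4}
So after constraint 1: D(X) = {1,2,3,4}

Answer: {1,2,3,4}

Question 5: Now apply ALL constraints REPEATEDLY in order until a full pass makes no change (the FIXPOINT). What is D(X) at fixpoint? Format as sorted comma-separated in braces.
Answer: {2,3,4}

Derivation:
pass 0 (initial): D(X)={1,2,3,4,5}
pass 1: X {1,2,3,4,5}->{2,3,4}; Y {1,2,3,4,5}->{1,2,3}
pass 2: no change
Fixpoint after 2 passes: D(X) = {2,3,4}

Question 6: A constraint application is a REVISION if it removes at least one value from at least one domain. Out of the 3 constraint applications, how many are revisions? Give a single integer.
Answer: 2

Derivation:
Constraint 1 (X + Y = U) on D(X)={1,2,3,4,5} D(Y)={1,2,3,4,5} D(U)={3,4,5}: X {1,2,3,4,5}->{1,2,3,4}; Y {1,2,3,4,5}->{1,2,3,4} => REVISION
Constraint 2 (Y < X) on D(Y)={1,2,3,4} D(X)={1,2,3,4}: Y {1,2,3,4}->{1,2,3}; X {1,2,3,4}->{2,3,4} => REVISION
Constraint 3 (U != X) on D(U)={3,4,5} D(X)={2,3,4}: no change => not a revision
Total revisions = 2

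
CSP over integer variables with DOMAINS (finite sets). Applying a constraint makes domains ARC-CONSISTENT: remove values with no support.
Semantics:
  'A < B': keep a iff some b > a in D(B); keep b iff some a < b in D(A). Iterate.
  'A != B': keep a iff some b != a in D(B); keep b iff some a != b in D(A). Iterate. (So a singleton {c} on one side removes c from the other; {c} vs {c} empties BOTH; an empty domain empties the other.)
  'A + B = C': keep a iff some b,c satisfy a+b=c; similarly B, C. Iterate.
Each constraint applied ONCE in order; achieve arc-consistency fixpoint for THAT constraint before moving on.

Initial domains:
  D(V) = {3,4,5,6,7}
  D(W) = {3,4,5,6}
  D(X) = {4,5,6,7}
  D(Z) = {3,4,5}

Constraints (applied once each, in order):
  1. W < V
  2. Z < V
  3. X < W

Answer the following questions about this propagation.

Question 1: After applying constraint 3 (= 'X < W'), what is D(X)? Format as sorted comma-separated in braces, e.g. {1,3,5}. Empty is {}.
Answer: {4,5}

Derivation:
Constraint 1 (W < V) on D(W)={3,4,5,6} D(V)={3,4,5,6,7}: V {3,4,5,6,7}->{4,5,6,7}
Constraint 2 (Z < V) on D(Z)={3,4,5} D(V)={4,5,6,7}: no change
Constraint 3 (X < W) on D(X)={4,5,6,7} D(W)={3,4,5,6}: X {4,5,6,7}->{4,5}; W {3,4,5,6}->{5,6}
So after constraint 3: D(X) = {4,5}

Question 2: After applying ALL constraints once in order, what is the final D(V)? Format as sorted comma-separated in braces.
Answer: {4,5,6,7}

Derivation:
Constraint 1 (W < V) on D(W)={3,4,5,6} D(V)={3,4,5,6,7}: V {3,4,5,6,7}->{4,5,6,7}
Constraint 2 (Z < V) on D(Z)={3,4,5} D(V)={4,5,6,7}: no change
Constraint 3 (X < W) on D(X)={4,5,6,7} D(W)={3,4,5,6}: X {4,5,6,7}->{4,5}; W {3,4,5,6}->{5,6}
So after all 3 constraints: D(V) = {4,5,6,7}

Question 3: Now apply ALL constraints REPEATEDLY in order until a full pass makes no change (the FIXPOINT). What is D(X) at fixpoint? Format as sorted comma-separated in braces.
pass 0 (initial): D(X)={4,5,6,7}
pass 1: V {3,4,5,6,7}->{4,5,6,7}; W {3,4,5,6}->{5,6}; X {4,5,6,7}->{4,5}
pass 2: V {4,5,6,7}->{6,7}
pass 3: no change
Fixpoint after 3 passes: D(X) = {4,5}

Answer: {4,5}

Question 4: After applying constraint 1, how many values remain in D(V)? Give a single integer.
Answer: 4

Derivation:
Constraint 1 (W < V) on D(W)={3,4,5,6} D(V)={3,4,5,6,7}: V {3,4,5,6,7}->{4,5,6,7}
So after constraint 1: D(V)={4,5,6,7}, size = 4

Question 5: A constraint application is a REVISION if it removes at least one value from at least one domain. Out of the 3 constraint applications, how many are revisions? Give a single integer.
Answer: 2

Derivation:
Constraint 1 (W < V) on D(W)={3,4,5,6} D(V)={3,4,5,6,7}: V {3,4,5,6,7}->{4,5,6,7} => REVISION
Constraint 2 (Z < V) on D(Z)={3,4,5} D(V)={4,5,6,7}: no change => not a revision
Constraint 3 (X < W) on D(X)={4,5,6,7} D(W)={3,4,5,6}: X {4,5,6,7}->{4,5}; W {3,4,5,6}->{5,6} => REVISION
Total revisions = 2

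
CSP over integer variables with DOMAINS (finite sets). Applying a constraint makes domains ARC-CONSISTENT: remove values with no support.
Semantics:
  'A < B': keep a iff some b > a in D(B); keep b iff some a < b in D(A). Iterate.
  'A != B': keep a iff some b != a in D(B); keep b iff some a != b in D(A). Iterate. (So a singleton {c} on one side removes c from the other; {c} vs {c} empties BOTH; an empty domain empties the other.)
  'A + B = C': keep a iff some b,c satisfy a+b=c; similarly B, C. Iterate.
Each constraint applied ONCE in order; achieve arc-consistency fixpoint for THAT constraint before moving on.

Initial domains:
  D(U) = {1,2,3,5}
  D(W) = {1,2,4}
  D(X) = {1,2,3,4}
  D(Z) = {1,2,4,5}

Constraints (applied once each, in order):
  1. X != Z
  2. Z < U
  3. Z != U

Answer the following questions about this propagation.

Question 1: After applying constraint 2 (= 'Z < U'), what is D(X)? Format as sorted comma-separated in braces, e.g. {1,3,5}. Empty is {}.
Constraint 1 (X != Z) on D(X)={1,2,3,4} D(Z)={1,2,4,5}: no change
Constraint 2 (Z < U) on D(Z)={1,2,4,5} D(U)={1,2,3,5}: Z {1,2,4,5}->{1,2,4}; U {1,2,3,5}->{2,3,5}
So after constraint 2: D(X) = {1,2,3,4}

Answer: {1,2,3,4}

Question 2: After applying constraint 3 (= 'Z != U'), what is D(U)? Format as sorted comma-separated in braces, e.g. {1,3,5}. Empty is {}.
Constraint 1 (X != Z) on D(X)={1,2,3,4} D(Z)={1,2,4,5}: no change
Constraint 2 (Z < U) on D(Z)={1,2,4,5} D(U)={1,2,3,5}: Z {1,2,4,5}->{1,2,4}; U {1,2,3,5}->{2,3,5}
Constraint 3 (Z != U) on D(Z)={1,2,4} D(U)={2,3,5}: no change
So after constraint 3: D(U) = {2,3,5}

Answer: {2,3,5}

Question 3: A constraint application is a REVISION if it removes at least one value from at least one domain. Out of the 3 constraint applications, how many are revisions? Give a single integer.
Answer: 1

Derivation:
Constraint 1 (X != Z) on D(X)={1,2,3,4} D(Z)={1,2,4,5}: no change => not a revision
Constraint 2 (Z < U) on D(Z)={1,2,4,5} D(U)={1,2,3,5}: Z {1,2,4,5}->{1,2,4}; U {1,2,3,5}->{2,3,5} => REVISION
Constraint 3 (Z != U) on D(Z)={1,2,4} D(U)={2,3,5}: no change => not a revision
Total revisions = 1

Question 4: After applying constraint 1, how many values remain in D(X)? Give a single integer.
Answer: 4

Derivation:
Constraint 1 (X != Z) on D(X)={1,2,3,4} D(Z)={1,2,4,5}: no change
So after constraint 1: D(X)={1,2,3,4}, size = 4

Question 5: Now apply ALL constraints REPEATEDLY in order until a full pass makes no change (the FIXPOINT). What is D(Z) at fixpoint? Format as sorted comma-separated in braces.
pass 0 (initial): D(Z)={1,2,4,5}
pass 1: U {1,2,3,5}->{2,3,5}; Z {1,2,4,5}->{1,2,4}
pass 2: no change
Fixpoint after 2 passes: D(Z) = {1,2,4}

Answer: {1,2,4}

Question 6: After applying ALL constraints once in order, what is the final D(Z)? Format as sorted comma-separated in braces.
Constraint 1 (X != Z) on D(X)={1,2,3,4} D(Z)={1,2,4,5}: no change
Constraint 2 (Z < U) on D(Z)={1,2,4,5} D(U)={1,2,3,5}: Z {1,2,4,5}->{1,2,4}; U {1,2,3,5}->{2,3,5}
Constraint 3 (Z != U) on D(Z)={1,2,4} D(U)={2,3,5}: no change
So after all 3 constraints: D(Z) = {1,2,4}

Answer: {1,2,4}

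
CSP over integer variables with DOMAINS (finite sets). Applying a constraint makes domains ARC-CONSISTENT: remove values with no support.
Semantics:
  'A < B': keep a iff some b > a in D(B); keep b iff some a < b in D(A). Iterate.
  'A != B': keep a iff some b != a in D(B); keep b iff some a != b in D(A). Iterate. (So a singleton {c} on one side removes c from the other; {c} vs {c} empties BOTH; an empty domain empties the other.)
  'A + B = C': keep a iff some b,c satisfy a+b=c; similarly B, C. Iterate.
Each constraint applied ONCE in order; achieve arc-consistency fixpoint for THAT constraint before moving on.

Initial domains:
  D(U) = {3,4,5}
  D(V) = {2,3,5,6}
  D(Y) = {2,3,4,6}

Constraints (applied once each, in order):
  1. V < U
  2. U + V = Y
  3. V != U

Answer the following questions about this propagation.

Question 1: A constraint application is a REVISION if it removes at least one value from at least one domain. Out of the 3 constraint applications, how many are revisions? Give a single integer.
Constraint 1 (V < U) on D(V)={2,3,5,6} D(U)={3,4,5}: V {2,3,5,6}->{2,3} => REVISION
Constraint 2 (U + V = Y) on D(U)={3,4,5} D(V)={2,3} D(Y)={2,3,4,6}: U {3,4,5}->{3,4}; Y {2,3,4,6}->{6} => REVISION
Constraint 3 (V != U) on D(V)={2,3} D(U)={3,4}: no change => not a revision
Total revisions = 2

Answer: 2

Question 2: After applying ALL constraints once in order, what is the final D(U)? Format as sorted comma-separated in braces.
Constraint 1 (V < U) on D(V)={2,3,5,6} D(U)={3,4,5}: V {2,3,5,6}->{2,3}
Constraint 2 (U + V = Y) on D(U)={3,4,5} D(V)={2,3} D(Y)={2,3,4,6}: U {3,4,5}->{3,4}; Y {2,3,4,6}->{6}
Constraint 3 (V != U) on D(V)={2,3} D(U)={3,4}: no change
So after all 3 constraints: D(U) = {3,4}

Answer: {3,4}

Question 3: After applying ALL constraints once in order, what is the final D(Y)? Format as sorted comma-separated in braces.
Constraint 1 (V < U) on D(V)={2,3,5,6} D(U)={3,4,5}: V {2,3,5,6}->{2,3}
Constraint 2 (U + V = Y) on D(U)={3,4,5} D(V)={2,3} D(Y)={2,3,4,6}: U {3,4,5}->{3,4}; Y {2,3,4,6}->{6}
Constraint 3 (V != U) on D(V)={2,3} D(U)={3,4}: no change
So after all 3 constraints: D(Y) = {6}

Answer: {6}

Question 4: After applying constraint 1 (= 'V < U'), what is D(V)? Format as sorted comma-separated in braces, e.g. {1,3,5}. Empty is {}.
Answer: {2,3}

Derivation:
Constraint 1 (V < U) on D(V)={2,3,5,6} D(U)={3,4,5}: V {2,3,5,6}->{2,3}
So after constraint 1: D(V) = {2,3}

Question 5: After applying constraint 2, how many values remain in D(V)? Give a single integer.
Answer: 2

Derivation:
Constraint 1 (V < U) on D(V)={2,3,5,6} D(U)={3,4,5}: V {2,3,5,6}->{2,3}
Constraint 2 (U + V = Y) on D(U)={3,4,5} D(V)={2,3} D(Y)={2,3,4,6}: U {3,4,5}->{3,4}; Y {2,3,4,6}->{6}
So after constraint 2: D(V)={2,3}, size = 2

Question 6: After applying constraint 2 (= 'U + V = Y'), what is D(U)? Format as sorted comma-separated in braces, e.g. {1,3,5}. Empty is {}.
Answer: {3,4}

Derivation:
Constraint 1 (V < U) on D(V)={2,3,5,6} D(U)={3,4,5}: V {2,3,5,6}->{2,3}
Constraint 2 (U + V = Y) on D(U)={3,4,5} D(V)={2,3} D(Y)={2,3,4,6}: U {3,4,5}->{3,4}; Y {2,3,4,6}->{6}
So after constraint 2: D(U) = {3,4}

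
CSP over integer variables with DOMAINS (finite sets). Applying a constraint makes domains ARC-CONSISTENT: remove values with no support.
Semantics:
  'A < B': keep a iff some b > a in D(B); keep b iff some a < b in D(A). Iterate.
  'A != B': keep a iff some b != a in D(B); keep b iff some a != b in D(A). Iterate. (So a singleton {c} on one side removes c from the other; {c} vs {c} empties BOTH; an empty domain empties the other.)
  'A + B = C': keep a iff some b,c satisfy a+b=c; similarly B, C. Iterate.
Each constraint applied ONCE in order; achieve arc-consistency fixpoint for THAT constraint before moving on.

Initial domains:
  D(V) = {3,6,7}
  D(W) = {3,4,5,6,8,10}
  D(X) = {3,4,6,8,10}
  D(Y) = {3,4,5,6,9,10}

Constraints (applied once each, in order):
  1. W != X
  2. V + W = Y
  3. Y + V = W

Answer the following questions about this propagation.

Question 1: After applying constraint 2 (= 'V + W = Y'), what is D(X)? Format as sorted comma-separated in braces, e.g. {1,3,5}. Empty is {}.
Constraint 1 (W != X) on D(W)={3,4,5,6,8,10} D(X)={3,4,6,8,10}: no change
Constraint 2 (V + W = Y) on D(V)={3,6,7} D(W)={3,4,5,6,8,10} D(Y)={3,4,5,6,9,10}: W {3,4,5,6,8,10}->{3,4,6}; Y {3,4,5,6,9,10}->{6,9,10}
So after constraint 2: D(X) = {3,4,6,8,10}

Answer: {3,4,6,8,10}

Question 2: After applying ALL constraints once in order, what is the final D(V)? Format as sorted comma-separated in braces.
Answer: {}

Derivation:
Constraint 1 (W != X) on D(W)={3,4,5,6,8,10} D(X)={3,4,6,8,10}: no change
Constraint 2 (V + W = Y) on D(V)={3,6,7} D(W)={3,4,5,6,8,10} D(Y)={3,4,5,6,9,10}: W {3,4,5,6,8,10}->{3,4,6}; Y {3,4,5,6,9,10}->{6,9,10}
Constraint 3 (Y + V = W) on D(Y)={6,9,10} D(V)={3,6,7} D(W)={3,4,6}: Y {6,9,10}->{}; V {3,6,7}->{}; W {3,4,6}->{}
So after all 3 constraints: D(V) = {}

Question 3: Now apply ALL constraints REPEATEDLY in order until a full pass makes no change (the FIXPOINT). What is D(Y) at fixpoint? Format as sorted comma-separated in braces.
pass 0 (initial): D(Y)={3,4,5,6,9,10}
pass 1: V {3,6,7}->{}; W {3,4,5,6,8,10}->{}; Y {3,4,5,6,9,10}->{}
pass 2: X {3,4,6,8,10}->{}
pass 3: no change
Fixpoint after 3 passes: D(Y) = {}

Answer: {}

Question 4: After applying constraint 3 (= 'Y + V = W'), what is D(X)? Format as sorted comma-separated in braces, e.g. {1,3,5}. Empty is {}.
Answer: {3,4,6,8,10}

Derivation:
Constraint 1 (W != X) on D(W)={3,4,5,6,8,10} D(X)={3,4,6,8,10}: no change
Constraint 2 (V + W = Y) on D(V)={3,6,7} D(W)={3,4,5,6,8,10} D(Y)={3,4,5,6,9,10}: W {3,4,5,6,8,10}->{3,4,6}; Y {3,4,5,6,9,10}->{6,9,10}
Constraint 3 (Y + V = W) on D(Y)={6,9,10} D(V)={3,6,7} D(W)={3,4,6}: Y {6,9,10}->{}; V {3,6,7}->{}; W {3,4,6}->{}
So after constraint 3: D(X) = {3,4,6,8,10}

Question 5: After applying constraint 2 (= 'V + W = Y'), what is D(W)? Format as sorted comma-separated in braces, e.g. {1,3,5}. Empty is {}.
Answer: {3,4,6}

Derivation:
Constraint 1 (W != X) on D(W)={3,4,5,6,8,10} D(X)={3,4,6,8,10}: no change
Constraint 2 (V + W = Y) on D(V)={3,6,7} D(W)={3,4,5,6,8,10} D(Y)={3,4,5,6,9,10}: W {3,4,5,6,8,10}->{3,4,6}; Y {3,4,5,6,9,10}->{6,9,10}
So after constraint 2: D(W) = {3,4,6}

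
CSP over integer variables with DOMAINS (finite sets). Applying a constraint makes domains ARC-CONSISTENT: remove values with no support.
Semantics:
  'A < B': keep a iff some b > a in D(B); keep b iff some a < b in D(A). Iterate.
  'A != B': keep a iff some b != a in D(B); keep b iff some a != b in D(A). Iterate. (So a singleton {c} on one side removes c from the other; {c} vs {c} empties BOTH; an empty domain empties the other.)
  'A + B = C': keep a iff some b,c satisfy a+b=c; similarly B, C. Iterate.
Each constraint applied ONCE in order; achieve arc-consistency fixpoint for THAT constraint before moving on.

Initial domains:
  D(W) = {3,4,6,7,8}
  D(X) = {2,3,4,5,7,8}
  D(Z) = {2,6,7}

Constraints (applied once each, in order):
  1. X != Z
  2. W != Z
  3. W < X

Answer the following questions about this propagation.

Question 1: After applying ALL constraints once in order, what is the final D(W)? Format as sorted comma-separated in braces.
Answer: {3,4,6,7}

Derivation:
Constraint 1 (X != Z) on D(X)={2,3,4,5,7,8} D(Z)={2,6,7}: no change
Constraint 2 (W != Z) on D(W)={3,4,6,7,8} D(Z)={2,6,7}: no change
Constraint 3 (W < X) on D(W)={3,4,6,7,8} D(X)={2,3,4,5,7,8}: W {3,4,6,7,8}->{3,4,6,7}; X {2,3,4,5,7,8}->{4,5,7,8}
So after all 3 constraints: D(W) = {3,4,6,7}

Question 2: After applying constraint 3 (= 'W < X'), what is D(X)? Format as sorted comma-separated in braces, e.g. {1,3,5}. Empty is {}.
Constraint 1 (X != Z) on D(X)={2,3,4,5,7,8} D(Z)={2,6,7}: no change
Constraint 2 (W != Z) on D(W)={3,4,6,7,8} D(Z)={2,6,7}: no change
Constraint 3 (W < X) on D(W)={3,4,6,7,8} D(X)={2,3,4,5,7,8}: W {3,4,6,7,8}->{3,4,6,7}; X {2,3,4,5,7,8}->{4,5,7,8}
So after constraint 3: D(X) = {4,5,7,8}

Answer: {4,5,7,8}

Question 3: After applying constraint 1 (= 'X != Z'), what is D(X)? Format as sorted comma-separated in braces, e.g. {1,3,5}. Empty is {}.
Constraint 1 (X != Z) on D(X)={2,3,4,5,7,8} D(Z)={2,6,7}: no change
So after constraint 1: D(X) = {2,3,4,5,7,8}

Answer: {2,3,4,5,7,8}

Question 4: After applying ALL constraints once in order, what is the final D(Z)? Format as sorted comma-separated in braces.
Answer: {2,6,7}

Derivation:
Constraint 1 (X != Z) on D(X)={2,3,4,5,7,8} D(Z)={2,6,7}: no change
Constraint 2 (W != Z) on D(W)={3,4,6,7,8} D(Z)={2,6,7}: no change
Constraint 3 (W < X) on D(W)={3,4,6,7,8} D(X)={2,3,4,5,7,8}: W {3,4,6,7,8}->{3,4,6,7}; X {2,3,4,5,7,8}->{4,5,7,8}
So after all 3 constraints: D(Z) = {2,6,7}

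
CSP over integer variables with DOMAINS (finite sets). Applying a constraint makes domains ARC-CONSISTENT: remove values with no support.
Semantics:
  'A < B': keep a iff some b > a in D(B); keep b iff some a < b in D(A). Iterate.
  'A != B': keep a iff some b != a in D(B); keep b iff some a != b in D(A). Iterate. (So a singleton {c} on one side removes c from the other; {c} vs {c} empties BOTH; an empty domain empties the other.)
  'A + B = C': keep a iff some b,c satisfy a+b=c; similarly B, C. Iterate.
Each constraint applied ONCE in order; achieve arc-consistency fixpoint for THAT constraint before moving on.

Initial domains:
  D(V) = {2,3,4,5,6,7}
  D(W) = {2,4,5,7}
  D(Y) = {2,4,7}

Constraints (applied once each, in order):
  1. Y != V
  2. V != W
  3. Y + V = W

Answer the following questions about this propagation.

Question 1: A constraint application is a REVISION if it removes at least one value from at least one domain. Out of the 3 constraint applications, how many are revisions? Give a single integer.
Constraint 1 (Y != V) on D(Y)={2,4,7} D(V)={2,3,4,5,6,7}: no change => not a revision
Constraint 2 (V != W) on D(V)={2,3,4,5,6,7} D(W)={2,4,5,7}: no change => not a revision
Constraint 3 (Y + V = W) on D(Y)={2,4,7} D(V)={2,3,4,5,6,7} D(W)={2,4,5,7}: Y {2,4,7}->{2,4}; V {2,3,4,5,6,7}->{2,3,5}; W {2,4,5,7}->{4,5,7} => REVISION
Total revisions = 1

Answer: 1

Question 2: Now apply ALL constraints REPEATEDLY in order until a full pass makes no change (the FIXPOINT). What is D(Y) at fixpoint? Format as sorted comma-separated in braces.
pass 0 (initial): D(Y)={2,4,7}
pass 1: V {2,3,4,5,6,7}->{2,3,5}; W {2,4,5,7}->{4,5,7}; Y {2,4,7}->{2,4}
pass 2: no change
Fixpoint after 2 passes: D(Y) = {2,4}

Answer: {2,4}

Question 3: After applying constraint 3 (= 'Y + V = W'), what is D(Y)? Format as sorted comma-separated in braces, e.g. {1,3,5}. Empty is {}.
Answer: {2,4}

Derivation:
Constraint 1 (Y != V) on D(Y)={2,4,7} D(V)={2,3,4,5,6,7}: no change
Constraint 2 (V != W) on D(V)={2,3,4,5,6,7} D(W)={2,4,5,7}: no change
Constraint 3 (Y + V = W) on D(Y)={2,4,7} D(V)={2,3,4,5,6,7} D(W)={2,4,5,7}: Y {2,4,7}->{2,4}; V {2,3,4,5,6,7}->{2,3,5}; W {2,4,5,7}->{4,5,7}
So after constraint 3: D(Y) = {2,4}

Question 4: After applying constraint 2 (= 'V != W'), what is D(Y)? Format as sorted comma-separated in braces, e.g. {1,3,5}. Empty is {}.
Constraint 1 (Y != V) on D(Y)={2,4,7} D(V)={2,3,4,5,6,7}: no change
Constraint 2 (V != W) on D(V)={2,3,4,5,6,7} D(W)={2,4,5,7}: no change
So after constraint 2: D(Y) = {2,4,7}

Answer: {2,4,7}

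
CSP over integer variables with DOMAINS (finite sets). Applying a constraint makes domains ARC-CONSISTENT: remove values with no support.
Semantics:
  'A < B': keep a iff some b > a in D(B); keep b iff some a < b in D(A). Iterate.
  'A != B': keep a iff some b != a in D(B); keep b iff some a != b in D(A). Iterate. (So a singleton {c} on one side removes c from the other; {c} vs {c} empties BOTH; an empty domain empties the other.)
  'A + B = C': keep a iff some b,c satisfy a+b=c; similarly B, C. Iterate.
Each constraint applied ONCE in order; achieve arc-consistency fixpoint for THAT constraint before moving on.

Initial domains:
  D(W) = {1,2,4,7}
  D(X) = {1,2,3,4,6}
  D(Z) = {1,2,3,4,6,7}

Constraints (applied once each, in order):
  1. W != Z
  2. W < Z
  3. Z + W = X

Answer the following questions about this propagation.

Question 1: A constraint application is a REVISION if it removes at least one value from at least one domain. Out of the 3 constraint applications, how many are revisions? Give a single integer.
Answer: 2

Derivation:
Constraint 1 (W != Z) on D(W)={1,2,4,7} D(Z)={1,2,3,4,6,7}: no change => not a revision
Constraint 2 (W < Z) on D(W)={1,2,4,7} D(Z)={1,2,3,4,6,7}: W {1,2,4,7}->{1,2,4}; Z {1,2,3,4,6,7}->{2,3,4,6,7} => REVISION
Constraint 3 (Z + W = X) on D(Z)={2,3,4,6,7} D(W)={1,2,4} D(X)={1,2,3,4,6}: Z {2,3,4,6,7}->{2,3,4}; X {1,2,3,4,6}->{3,4,6} => REVISION
Total revisions = 2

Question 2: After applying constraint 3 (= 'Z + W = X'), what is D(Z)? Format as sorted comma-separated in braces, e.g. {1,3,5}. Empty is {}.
Constraint 1 (W != Z) on D(W)={1,2,4,7} D(Z)={1,2,3,4,6,7}: no change
Constraint 2 (W < Z) on D(W)={1,2,4,7} D(Z)={1,2,3,4,6,7}: W {1,2,4,7}->{1,2,4}; Z {1,2,3,4,6,7}->{2,3,4,6,7}
Constraint 3 (Z + W = X) on D(Z)={2,3,4,6,7} D(W)={1,2,4} D(X)={1,2,3,4,6}: Z {2,3,4,6,7}->{2,3,4}; X {1,2,3,4,6}->{3,4,6}
So after constraint 3: D(Z) = {2,3,4}

Answer: {2,3,4}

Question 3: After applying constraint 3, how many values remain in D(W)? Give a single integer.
Constraint 1 (W != Z) on D(W)={1,2,4,7} D(Z)={1,2,3,4,6,7}: no change
Constraint 2 (W < Z) on D(W)={1,2,4,7} D(Z)={1,2,3,4,6,7}: W {1,2,4,7}->{1,2,4}; Z {1,2,3,4,6,7}->{2,3,4,6,7}
Constraint 3 (Z + W = X) on D(Z)={2,3,4,6,7} D(W)={1,2,4} D(X)={1,2,3,4,6}: Z {2,3,4,6,7}->{2,3,4}; X {1,2,3,4,6}->{3,4,6}
So after constraint 3: D(W)={1,2,4}, size = 3

Answer: 3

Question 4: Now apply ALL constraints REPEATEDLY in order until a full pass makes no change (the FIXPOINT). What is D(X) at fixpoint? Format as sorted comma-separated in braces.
pass 0 (initial): D(X)={1,2,3,4,6}
pass 1: W {1,2,4,7}->{1,2,4}; X {1,2,3,4,6}->{3,4,6}; Z {1,2,3,4,6,7}->{2,3,4}
pass 2: W {1,2,4}->{1,2}
pass 3: no change
Fixpoint after 3 passes: D(X) = {3,4,6}

Answer: {3,4,6}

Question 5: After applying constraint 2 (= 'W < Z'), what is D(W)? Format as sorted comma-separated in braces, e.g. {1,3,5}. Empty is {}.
Answer: {1,2,4}

Derivation:
Constraint 1 (W != Z) on D(W)={1,2,4,7} D(Z)={1,2,3,4,6,7}: no change
Constraint 2 (W < Z) on D(W)={1,2,4,7} D(Z)={1,2,3,4,6,7}: W {1,2,4,7}->{1,2,4}; Z {1,2,3,4,6,7}->{2,3,4,6,7}
So after constraint 2: D(W) = {1,2,4}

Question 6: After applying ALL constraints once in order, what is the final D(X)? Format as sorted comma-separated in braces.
Constraint 1 (W != Z) on D(W)={1,2,4,7} D(Z)={1,2,3,4,6,7}: no change
Constraint 2 (W < Z) on D(W)={1,2,4,7} D(Z)={1,2,3,4,6,7}: W {1,2,4,7}->{1,2,4}; Z {1,2,3,4,6,7}->{2,3,4,6,7}
Constraint 3 (Z + W = X) on D(Z)={2,3,4,6,7} D(W)={1,2,4} D(X)={1,2,3,4,6}: Z {2,3,4,6,7}->{2,3,4}; X {1,2,3,4,6}->{3,4,6}
So after all 3 constraints: D(X) = {3,4,6}

Answer: {3,4,6}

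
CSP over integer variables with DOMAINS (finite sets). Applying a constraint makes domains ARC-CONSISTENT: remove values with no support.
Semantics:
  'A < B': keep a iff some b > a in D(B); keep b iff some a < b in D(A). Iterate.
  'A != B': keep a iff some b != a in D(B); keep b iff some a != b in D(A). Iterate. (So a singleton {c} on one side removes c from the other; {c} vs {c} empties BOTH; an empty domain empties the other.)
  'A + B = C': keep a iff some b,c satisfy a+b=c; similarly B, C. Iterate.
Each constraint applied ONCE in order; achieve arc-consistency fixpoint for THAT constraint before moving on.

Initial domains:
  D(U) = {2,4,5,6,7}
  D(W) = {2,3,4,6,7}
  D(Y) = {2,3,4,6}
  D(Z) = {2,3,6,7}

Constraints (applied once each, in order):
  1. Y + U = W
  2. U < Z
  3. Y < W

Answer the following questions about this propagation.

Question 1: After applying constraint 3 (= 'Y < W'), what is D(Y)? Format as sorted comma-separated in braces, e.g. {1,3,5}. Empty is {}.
Constraint 1 (Y + U = W) on D(Y)={2,3,4,6} D(U)={2,4,5,6,7} D(W)={2,3,4,6,7}: Y {2,3,4,6}->{2,3,4}; U {2,4,5,6,7}->{2,4,5}; W {2,3,4,6,7}->{4,6,7}
Constraint 2 (U < Z) on D(U)={2,4,5} D(Z)={2,3,6,7}: Z {2,3,6,7}->{3,6,7}
Constraint 3 (Y < W) on D(Y)={2,3,4} D(W)={4,6,7}: no change
So after constraint 3: D(Y) = {2,3,4}

Answer: {2,3,4}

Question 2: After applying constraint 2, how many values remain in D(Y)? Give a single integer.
Answer: 3

Derivation:
Constraint 1 (Y + U = W) on D(Y)={2,3,4,6} D(U)={2,4,5,6,7} D(W)={2,3,4,6,7}: Y {2,3,4,6}->{2,3,4}; U {2,4,5,6,7}->{2,4,5}; W {2,3,4,6,7}->{4,6,7}
Constraint 2 (U < Z) on D(U)={2,4,5} D(Z)={2,3,6,7}: Z {2,3,6,7}->{3,6,7}
So after constraint 2: D(Y)={2,3,4}, size = 3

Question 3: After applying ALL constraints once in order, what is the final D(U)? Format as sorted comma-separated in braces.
Constraint 1 (Y + U = W) on D(Y)={2,3,4,6} D(U)={2,4,5,6,7} D(W)={2,3,4,6,7}: Y {2,3,4,6}->{2,3,4}; U {2,4,5,6,7}->{2,4,5}; W {2,3,4,6,7}->{4,6,7}
Constraint 2 (U < Z) on D(U)={2,4,5} D(Z)={2,3,6,7}: Z {2,3,6,7}->{3,6,7}
Constraint 3 (Y < W) on D(Y)={2,3,4} D(W)={4,6,7}: no change
So after all 3 constraints: D(U) = {2,4,5}

Answer: {2,4,5}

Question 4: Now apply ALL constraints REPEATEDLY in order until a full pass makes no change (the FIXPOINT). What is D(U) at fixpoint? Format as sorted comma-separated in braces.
pass 0 (initial): D(U)={2,4,5,6,7}
pass 1: U {2,4,5,6,7}->{2,4,5}; W {2,3,4,6,7}->{4,6,7}; Y {2,3,4,6}->{2,3,4}; Z {2,3,6,7}->{3,6,7}
pass 2: no change
Fixpoint after 2 passes: D(U) = {2,4,5}

Answer: {2,4,5}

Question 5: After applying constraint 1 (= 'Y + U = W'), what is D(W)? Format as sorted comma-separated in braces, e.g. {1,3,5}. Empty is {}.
Answer: {4,6,7}

Derivation:
Constraint 1 (Y + U = W) on D(Y)={2,3,4,6} D(U)={2,4,5,6,7} D(W)={2,3,4,6,7}: Y {2,3,4,6}->{2,3,4}; U {2,4,5,6,7}->{2,4,5}; W {2,3,4,6,7}->{4,6,7}
So after constraint 1: D(W) = {4,6,7}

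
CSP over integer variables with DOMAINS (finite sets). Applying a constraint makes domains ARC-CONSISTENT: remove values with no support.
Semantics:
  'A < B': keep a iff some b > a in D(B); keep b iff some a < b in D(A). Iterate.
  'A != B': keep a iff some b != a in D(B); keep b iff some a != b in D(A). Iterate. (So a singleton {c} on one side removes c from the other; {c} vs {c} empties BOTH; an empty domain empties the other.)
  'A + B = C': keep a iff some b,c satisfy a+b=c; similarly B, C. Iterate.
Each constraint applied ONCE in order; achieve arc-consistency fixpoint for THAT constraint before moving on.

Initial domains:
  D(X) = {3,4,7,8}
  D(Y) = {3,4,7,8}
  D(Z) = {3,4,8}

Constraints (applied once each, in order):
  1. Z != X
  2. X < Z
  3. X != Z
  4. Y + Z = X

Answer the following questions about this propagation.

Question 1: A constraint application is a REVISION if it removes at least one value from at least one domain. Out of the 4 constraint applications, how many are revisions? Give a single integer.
Constraint 1 (Z != X) on D(Z)={3,4,8} D(X)={3,4,7,8}: no change => not a revision
Constraint 2 (X < Z) on D(X)={3,4,7,8} D(Z)={3,4,8}: X {3,4,7,8}->{3,4,7}; Z {3,4,8}->{4,8} => REVISION
Constraint 3 (X != Z) on D(X)={3,4,7} D(Z)={4,8}: no change => not a revision
Constraint 4 (Y + Z = X) on D(Y)={3,4,7,8} D(Z)={4,8} D(X)={3,4,7}: Y {3,4,7,8}->{3}; Z {4,8}->{4}; X {3,4,7}->{7} => REVISION
Total revisions = 2

Answer: 2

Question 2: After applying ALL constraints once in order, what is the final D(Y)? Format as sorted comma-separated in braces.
Answer: {3}

Derivation:
Constraint 1 (Z != X) on D(Z)={3,4,8} D(X)={3,4,7,8}: no change
Constraint 2 (X < Z) on D(X)={3,4,7,8} D(Z)={3,4,8}: X {3,4,7,8}->{3,4,7}; Z {3,4,8}->{4,8}
Constraint 3 (X != Z) on D(X)={3,4,7} D(Z)={4,8}: no change
Constraint 4 (Y + Z = X) on D(Y)={3,4,7,8} D(Z)={4,8} D(X)={3,4,7}: Y {3,4,7,8}->{3}; Z {4,8}->{4}; X {3,4,7}->{7}
So after all 4 constraints: D(Y) = {3}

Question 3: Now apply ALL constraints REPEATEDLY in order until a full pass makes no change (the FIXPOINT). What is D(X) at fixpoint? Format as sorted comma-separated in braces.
pass 0 (initial): D(X)={3,4,7,8}
pass 1: X {3,4,7,8}->{7}; Y {3,4,7,8}->{3}; Z {3,4,8}->{4}
pass 2: X {7}->{}; Y {3}->{}; Z {4}->{}
pass 3: no change
Fixpoint after 3 passes: D(X) = {}

Answer: {}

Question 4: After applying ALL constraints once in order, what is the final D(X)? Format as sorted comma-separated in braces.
Answer: {7}

Derivation:
Constraint 1 (Z != X) on D(Z)={3,4,8} D(X)={3,4,7,8}: no change
Constraint 2 (X < Z) on D(X)={3,4,7,8} D(Z)={3,4,8}: X {3,4,7,8}->{3,4,7}; Z {3,4,8}->{4,8}
Constraint 3 (X != Z) on D(X)={3,4,7} D(Z)={4,8}: no change
Constraint 4 (Y + Z = X) on D(Y)={3,4,7,8} D(Z)={4,8} D(X)={3,4,7}: Y {3,4,7,8}->{3}; Z {4,8}->{4}; X {3,4,7}->{7}
So after all 4 constraints: D(X) = {7}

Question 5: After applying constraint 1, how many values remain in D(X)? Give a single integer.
Answer: 4

Derivation:
Constraint 1 (Z != X) on D(Z)={3,4,8} D(X)={3,4,7,8}: no change
So after constraint 1: D(X)={3,4,7,8}, size = 4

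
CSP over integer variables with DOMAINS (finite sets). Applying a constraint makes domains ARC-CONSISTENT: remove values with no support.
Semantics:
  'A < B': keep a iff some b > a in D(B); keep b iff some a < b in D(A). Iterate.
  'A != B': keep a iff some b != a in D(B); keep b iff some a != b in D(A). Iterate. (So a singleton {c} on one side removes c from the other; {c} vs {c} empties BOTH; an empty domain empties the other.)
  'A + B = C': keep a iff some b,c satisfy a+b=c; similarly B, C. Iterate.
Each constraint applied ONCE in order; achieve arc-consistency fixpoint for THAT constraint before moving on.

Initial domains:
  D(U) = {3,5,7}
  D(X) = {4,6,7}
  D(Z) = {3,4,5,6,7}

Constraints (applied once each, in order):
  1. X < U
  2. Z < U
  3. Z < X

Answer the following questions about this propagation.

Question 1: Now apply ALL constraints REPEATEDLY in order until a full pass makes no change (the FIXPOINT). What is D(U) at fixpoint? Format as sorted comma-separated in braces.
pass 0 (initial): D(U)={3,5,7}
pass 1: U {3,5,7}->{5,7}; X {4,6,7}->{4,6}; Z {3,4,5,6,7}->{3,4,5}
pass 2: no change
Fixpoint after 2 passes: D(U) = {5,7}

Answer: {5,7}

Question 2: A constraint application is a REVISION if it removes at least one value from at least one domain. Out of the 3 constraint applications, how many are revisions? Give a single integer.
Constraint 1 (X < U) on D(X)={4,6,7} D(U)={3,5,7}: X {4,6,7}->{4,6}; U {3,5,7}->{5,7} => REVISION
Constraint 2 (Z < U) on D(Z)={3,4,5,6,7} D(U)={5,7}: Z {3,4,5,6,7}->{3,4,5,6} => REVISION
Constraint 3 (Z < X) on D(Z)={3,4,5,6} D(X)={4,6}: Z {3,4,5,6}->{3,4,5} => REVISION
Total revisions = 3

Answer: 3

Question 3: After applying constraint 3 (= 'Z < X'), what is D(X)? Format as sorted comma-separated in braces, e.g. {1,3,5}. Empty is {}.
Answer: {4,6}

Derivation:
Constraint 1 (X < U) on D(X)={4,6,7} D(U)={3,5,7}: X {4,6,7}->{4,6}; U {3,5,7}->{5,7}
Constraint 2 (Z < U) on D(Z)={3,4,5,6,7} D(U)={5,7}: Z {3,4,5,6,7}->{3,4,5,6}
Constraint 3 (Z < X) on D(Z)={3,4,5,6} D(X)={4,6}: Z {3,4,5,6}->{3,4,5}
So after constraint 3: D(X) = {4,6}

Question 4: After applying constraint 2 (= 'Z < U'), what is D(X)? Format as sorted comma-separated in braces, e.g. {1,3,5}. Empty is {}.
Constraint 1 (X < U) on D(X)={4,6,7} D(U)={3,5,7}: X {4,6,7}->{4,6}; U {3,5,7}->{5,7}
Constraint 2 (Z < U) on D(Z)={3,4,5,6,7} D(U)={5,7}: Z {3,4,5,6,7}->{3,4,5,6}
So after constraint 2: D(X) = {4,6}

Answer: {4,6}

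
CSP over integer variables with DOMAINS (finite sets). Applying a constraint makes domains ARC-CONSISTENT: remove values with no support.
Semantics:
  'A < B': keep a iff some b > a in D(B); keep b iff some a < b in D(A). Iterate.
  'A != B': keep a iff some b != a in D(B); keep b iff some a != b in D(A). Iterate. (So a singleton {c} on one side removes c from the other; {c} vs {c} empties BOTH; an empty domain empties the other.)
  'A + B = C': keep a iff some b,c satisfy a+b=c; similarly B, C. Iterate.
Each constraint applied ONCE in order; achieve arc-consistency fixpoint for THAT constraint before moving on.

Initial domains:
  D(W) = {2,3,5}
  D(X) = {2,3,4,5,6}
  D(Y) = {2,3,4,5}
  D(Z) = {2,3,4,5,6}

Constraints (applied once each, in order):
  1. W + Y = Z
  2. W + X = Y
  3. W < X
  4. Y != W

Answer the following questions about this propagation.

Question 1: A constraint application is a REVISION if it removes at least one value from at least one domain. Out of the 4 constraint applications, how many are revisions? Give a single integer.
Answer: 4

Derivation:
Constraint 1 (W + Y = Z) on D(W)={2,3,5} D(Y)={2,3,4,5} D(Z)={2,3,4,5,6}: W {2,3,5}->{2,3}; Y {2,3,4,5}->{2,3,4}; Z {2,3,4,5,6}->{4,5,6} => REVISION
Constraint 2 (W + X = Y) on D(W)={2,3} D(X)={2,3,4,5,6} D(Y)={2,3,4}: W {2,3}->{2}; X {2,3,4,5,6}->{2}; Y {2,3,4}->{4} => REVISION
Constraint 3 (W < X) on D(W)={2} D(X)={2}: W {2}->{}; X {2}->{} => REVISION
Constraint 4 (Y != W) on D(Y)={4} D(W)={}: Y {4}->{} => REVISION
Total revisions = 4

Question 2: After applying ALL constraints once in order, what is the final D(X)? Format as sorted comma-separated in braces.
Constraint 1 (W + Y = Z) on D(W)={2,3,5} D(Y)={2,3,4,5} D(Z)={2,3,4,5,6}: W {2,3,5}->{2,3}; Y {2,3,4,5}->{2,3,4}; Z {2,3,4,5,6}->{4,5,6}
Constraint 2 (W + X = Y) on D(W)={2,3} D(X)={2,3,4,5,6} D(Y)={2,3,4}: W {2,3}->{2}; X {2,3,4,5,6}->{2}; Y {2,3,4}->{4}
Constraint 3 (W < X) on D(W)={2} D(X)={2}: W {2}->{}; X {2}->{}
Constraint 4 (Y != W) on D(Y)={4} D(W)={}: Y {4}->{}
So after all 4 constraints: D(X) = {}

Answer: {}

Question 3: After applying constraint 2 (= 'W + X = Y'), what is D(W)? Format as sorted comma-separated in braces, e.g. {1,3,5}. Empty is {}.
Answer: {2}

Derivation:
Constraint 1 (W + Y = Z) on D(W)={2,3,5} D(Y)={2,3,4,5} D(Z)={2,3,4,5,6}: W {2,3,5}->{2,3}; Y {2,3,4,5}->{2,3,4}; Z {2,3,4,5,6}->{4,5,6}
Constraint 2 (W + X = Y) on D(W)={2,3} D(X)={2,3,4,5,6} D(Y)={2,3,4}: W {2,3}->{2}; X {2,3,4,5,6}->{2}; Y {2,3,4}->{4}
So after constraint 2: D(W) = {2}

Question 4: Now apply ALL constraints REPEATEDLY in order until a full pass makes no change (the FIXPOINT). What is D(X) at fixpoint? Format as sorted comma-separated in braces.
Answer: {}

Derivation:
pass 0 (initial): D(X)={2,3,4,5,6}
pass 1: W {2,3,5}->{}; X {2,3,4,5,6}->{}; Y {2,3,4,5}->{}; Z {2,3,4,5,6}->{4,5,6}
pass 2: Z {4,5,6}->{}
pass 3: no change
Fixpoint after 3 passes: D(X) = {}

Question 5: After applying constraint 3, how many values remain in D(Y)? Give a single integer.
Constraint 1 (W + Y = Z) on D(W)={2,3,5} D(Y)={2,3,4,5} D(Z)={2,3,4,5,6}: W {2,3,5}->{2,3}; Y {2,3,4,5}->{2,3,4}; Z {2,3,4,5,6}->{4,5,6}
Constraint 2 (W + X = Y) on D(W)={2,3} D(X)={2,3,4,5,6} D(Y)={2,3,4}: W {2,3}->{2}; X {2,3,4,5,6}->{2}; Y {2,3,4}->{4}
Constraint 3 (W < X) on D(W)={2} D(X)={2}: W {2}->{}; X {2}->{}
So after constraint 3: D(Y)={4}, size = 1

Answer: 1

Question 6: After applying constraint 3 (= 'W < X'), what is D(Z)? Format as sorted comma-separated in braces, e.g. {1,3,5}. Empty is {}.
Constraint 1 (W + Y = Z) on D(W)={2,3,5} D(Y)={2,3,4,5} D(Z)={2,3,4,5,6}: W {2,3,5}->{2,3}; Y {2,3,4,5}->{2,3,4}; Z {2,3,4,5,6}->{4,5,6}
Constraint 2 (W + X = Y) on D(W)={2,3} D(X)={2,3,4,5,6} D(Y)={2,3,4}: W {2,3}->{2}; X {2,3,4,5,6}->{2}; Y {2,3,4}->{4}
Constraint 3 (W < X) on D(W)={2} D(X)={2}: W {2}->{}; X {2}->{}
So after constraint 3: D(Z) = {4,5,6}

Answer: {4,5,6}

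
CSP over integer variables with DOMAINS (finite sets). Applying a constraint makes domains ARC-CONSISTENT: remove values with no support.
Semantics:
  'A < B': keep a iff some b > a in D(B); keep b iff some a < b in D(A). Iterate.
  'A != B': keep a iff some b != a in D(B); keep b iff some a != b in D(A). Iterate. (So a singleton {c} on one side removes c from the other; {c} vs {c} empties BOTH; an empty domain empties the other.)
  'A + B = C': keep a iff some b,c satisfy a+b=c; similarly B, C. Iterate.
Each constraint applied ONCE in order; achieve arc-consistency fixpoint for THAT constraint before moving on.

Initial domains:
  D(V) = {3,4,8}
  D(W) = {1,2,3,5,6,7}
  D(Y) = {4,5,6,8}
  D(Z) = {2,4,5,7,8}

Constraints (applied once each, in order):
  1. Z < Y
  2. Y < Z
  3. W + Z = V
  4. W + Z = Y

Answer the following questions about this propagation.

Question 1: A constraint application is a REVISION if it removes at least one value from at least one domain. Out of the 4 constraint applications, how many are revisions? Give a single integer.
Constraint 1 (Z < Y) on D(Z)={2,4,5,7,8} D(Y)={4,5,6,8}: Z {2,4,5,7,8}->{2,4,5,7} => REVISION
Constraint 2 (Y < Z) on D(Y)={4,5,6,8} D(Z)={2,4,5,7}: Y {4,5,6,8}->{4,5,6}; Z {2,4,5,7}->{5,7} => REVISION
Constraint 3 (W + Z = V) on D(W)={1,2,3,5,6,7} D(Z)={5,7} D(V)={3,4,8}: W {1,2,3,5,6,7}->{1,3}; V {3,4,8}->{8} => REVISION
Constraint 4 (W + Z = Y) on D(W)={1,3} D(Z)={5,7} D(Y)={4,5,6}: W {1,3}->{1}; Z {5,7}->{5}; Y {4,5,6}->{6} => REVISION
Total revisions = 4

Answer: 4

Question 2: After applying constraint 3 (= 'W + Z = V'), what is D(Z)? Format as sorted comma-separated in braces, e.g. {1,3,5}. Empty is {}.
Answer: {5,7}

Derivation:
Constraint 1 (Z < Y) on D(Z)={2,4,5,7,8} D(Y)={4,5,6,8}: Z {2,4,5,7,8}->{2,4,5,7}
Constraint 2 (Y < Z) on D(Y)={4,5,6,8} D(Z)={2,4,5,7}: Y {4,5,6,8}->{4,5,6}; Z {2,4,5,7}->{5,7}
Constraint 3 (W + Z = V) on D(W)={1,2,3,5,6,7} D(Z)={5,7} D(V)={3,4,8}: W {1,2,3,5,6,7}->{1,3}; V {3,4,8}->{8}
So after constraint 3: D(Z) = {5,7}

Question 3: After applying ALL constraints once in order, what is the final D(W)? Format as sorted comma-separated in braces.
Constraint 1 (Z < Y) on D(Z)={2,4,5,7,8} D(Y)={4,5,6,8}: Z {2,4,5,7,8}->{2,4,5,7}
Constraint 2 (Y < Z) on D(Y)={4,5,6,8} D(Z)={2,4,5,7}: Y {4,5,6,8}->{4,5,6}; Z {2,4,5,7}->{5,7}
Constraint 3 (W + Z = V) on D(W)={1,2,3,5,6,7} D(Z)={5,7} D(V)={3,4,8}: W {1,2,3,5,6,7}->{1,3}; V {3,4,8}->{8}
Constraint 4 (W + Z = Y) on D(W)={1,3} D(Z)={5,7} D(Y)={4,5,6}: W {1,3}->{1}; Z {5,7}->{5}; Y {4,5,6}->{6}
So after all 4 constraints: D(W) = {1}

Answer: {1}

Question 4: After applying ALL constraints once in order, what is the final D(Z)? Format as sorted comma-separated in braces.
Answer: {5}

Derivation:
Constraint 1 (Z < Y) on D(Z)={2,4,5,7,8} D(Y)={4,5,6,8}: Z {2,4,5,7,8}->{2,4,5,7}
Constraint 2 (Y < Z) on D(Y)={4,5,6,8} D(Z)={2,4,5,7}: Y {4,5,6,8}->{4,5,6}; Z {2,4,5,7}->{5,7}
Constraint 3 (W + Z = V) on D(W)={1,2,3,5,6,7} D(Z)={5,7} D(V)={3,4,8}: W {1,2,3,5,6,7}->{1,3}; V {3,4,8}->{8}
Constraint 4 (W + Z = Y) on D(W)={1,3} D(Z)={5,7} D(Y)={4,5,6}: W {1,3}->{1}; Z {5,7}->{5}; Y {4,5,6}->{6}
So after all 4 constraints: D(Z) = {5}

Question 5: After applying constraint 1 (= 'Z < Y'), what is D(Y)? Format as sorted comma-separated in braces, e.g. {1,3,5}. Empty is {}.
Constraint 1 (Z < Y) on D(Z)={2,4,5,7,8} D(Y)={4,5,6,8}: Z {2,4,5,7,8}->{2,4,5,7}
So after constraint 1: D(Y) = {4,5,6,8}

Answer: {4,5,6,8}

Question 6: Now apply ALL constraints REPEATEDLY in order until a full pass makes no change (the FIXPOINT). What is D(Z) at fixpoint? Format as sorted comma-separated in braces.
Answer: {}

Derivation:
pass 0 (initial): D(Z)={2,4,5,7,8}
pass 1: V {3,4,8}->{8}; W {1,2,3,5,6,7}->{1}; Y {4,5,6,8}->{6}; Z {2,4,5,7,8}->{5}
pass 2: V {8}->{}; W {1}->{}; Y {6}->{}; Z {5}->{}
pass 3: no change
Fixpoint after 3 passes: D(Z) = {}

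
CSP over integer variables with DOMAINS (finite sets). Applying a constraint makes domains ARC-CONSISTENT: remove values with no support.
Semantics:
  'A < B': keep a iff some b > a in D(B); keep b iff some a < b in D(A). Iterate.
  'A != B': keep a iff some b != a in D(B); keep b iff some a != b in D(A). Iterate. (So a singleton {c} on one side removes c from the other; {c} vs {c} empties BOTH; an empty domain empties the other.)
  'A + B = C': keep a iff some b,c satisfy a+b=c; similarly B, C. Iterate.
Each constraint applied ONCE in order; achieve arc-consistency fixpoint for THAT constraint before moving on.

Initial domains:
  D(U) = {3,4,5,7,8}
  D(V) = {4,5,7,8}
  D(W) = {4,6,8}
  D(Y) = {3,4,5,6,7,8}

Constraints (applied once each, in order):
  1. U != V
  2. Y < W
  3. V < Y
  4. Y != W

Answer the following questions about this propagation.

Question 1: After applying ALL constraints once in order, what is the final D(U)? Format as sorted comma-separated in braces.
Constraint 1 (U != V) on D(U)={3,4,5,7,8} D(V)={4,5,7,8}: no change
Constraint 2 (Y < W) on D(Y)={3,4,5,6,7,8} D(W)={4,6,8}: Y {3,4,5,6,7,8}->{3,4,5,6,7}
Constraint 3 (V < Y) on D(V)={4,5,7,8} D(Y)={3,4,5,6,7}: V {4,5,7,8}->{4,5}; Y {3,4,5,6,7}->{5,6,7}
Constraint 4 (Y != W) on D(Y)={5,6,7} D(W)={4,6,8}: no change
So after all 4 constraints: D(U) = {3,4,5,7,8}

Answer: {3,4,5,7,8}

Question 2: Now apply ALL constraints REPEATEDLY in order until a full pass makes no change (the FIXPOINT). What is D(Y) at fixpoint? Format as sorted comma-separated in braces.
pass 0 (initial): D(Y)={3,4,5,6,7,8}
pass 1: V {4,5,7,8}->{4,5}; Y {3,4,5,6,7,8}->{5,6,7}
pass 2: W {4,6,8}->{6,8}
pass 3: no change
Fixpoint after 3 passes: D(Y) = {5,6,7}

Answer: {5,6,7}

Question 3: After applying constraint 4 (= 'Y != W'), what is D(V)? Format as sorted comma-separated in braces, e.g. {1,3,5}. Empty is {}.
Answer: {4,5}

Derivation:
Constraint 1 (U != V) on D(U)={3,4,5,7,8} D(V)={4,5,7,8}: no change
Constraint 2 (Y < W) on D(Y)={3,4,5,6,7,8} D(W)={4,6,8}: Y {3,4,5,6,7,8}->{3,4,5,6,7}
Constraint 3 (V < Y) on D(V)={4,5,7,8} D(Y)={3,4,5,6,7}: V {4,5,7,8}->{4,5}; Y {3,4,5,6,7}->{5,6,7}
Constraint 4 (Y != W) on D(Y)={5,6,7} D(W)={4,6,8}: no change
So after constraint 4: D(V) = {4,5}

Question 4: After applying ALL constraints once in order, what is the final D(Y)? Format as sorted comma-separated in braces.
Constraint 1 (U != V) on D(U)={3,4,5,7,8} D(V)={4,5,7,8}: no change
Constraint 2 (Y < W) on D(Y)={3,4,5,6,7,8} D(W)={4,6,8}: Y {3,4,5,6,7,8}->{3,4,5,6,7}
Constraint 3 (V < Y) on D(V)={4,5,7,8} D(Y)={3,4,5,6,7}: V {4,5,7,8}->{4,5}; Y {3,4,5,6,7}->{5,6,7}
Constraint 4 (Y != W) on D(Y)={5,6,7} D(W)={4,6,8}: no change
So after all 4 constraints: D(Y) = {5,6,7}

Answer: {5,6,7}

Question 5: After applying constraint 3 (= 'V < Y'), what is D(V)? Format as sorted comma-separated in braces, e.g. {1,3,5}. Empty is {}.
Answer: {4,5}

Derivation:
Constraint 1 (U != V) on D(U)={3,4,5,7,8} D(V)={4,5,7,8}: no change
Constraint 2 (Y < W) on D(Y)={3,4,5,6,7,8} D(W)={4,6,8}: Y {3,4,5,6,7,8}->{3,4,5,6,7}
Constraint 3 (V < Y) on D(V)={4,5,7,8} D(Y)={3,4,5,6,7}: V {4,5,7,8}->{4,5}; Y {3,4,5,6,7}->{5,6,7}
So after constraint 3: D(V) = {4,5}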